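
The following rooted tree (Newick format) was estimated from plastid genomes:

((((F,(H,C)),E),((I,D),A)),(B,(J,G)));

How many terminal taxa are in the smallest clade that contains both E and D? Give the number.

The MRCA of E and D is the node subtending (((F,(H,C)),E),((I,D),A)).
That clade contains 7 terminal taxa: A, C, D, E, F, H, I.

7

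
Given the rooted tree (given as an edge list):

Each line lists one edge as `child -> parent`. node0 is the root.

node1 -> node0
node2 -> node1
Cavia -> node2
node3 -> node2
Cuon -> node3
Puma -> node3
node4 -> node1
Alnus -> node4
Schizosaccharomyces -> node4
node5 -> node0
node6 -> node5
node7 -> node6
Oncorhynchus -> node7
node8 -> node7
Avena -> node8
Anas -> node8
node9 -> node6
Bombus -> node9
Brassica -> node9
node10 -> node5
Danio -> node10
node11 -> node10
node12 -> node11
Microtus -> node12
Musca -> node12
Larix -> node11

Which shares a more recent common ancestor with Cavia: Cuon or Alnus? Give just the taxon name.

The MRCA of Cavia and Cuon subtends (Cavia,(Cuon,Puma)) (3 taxa).
The MRCA of Cavia and Alnus subtends ((Cavia,(Cuon,Puma)),(Alnus,Schizosaccharomyces)) (5 taxa).
The first is nested inside the second, so Cavia shares a more recent common ancestor with Cuon.

Cuon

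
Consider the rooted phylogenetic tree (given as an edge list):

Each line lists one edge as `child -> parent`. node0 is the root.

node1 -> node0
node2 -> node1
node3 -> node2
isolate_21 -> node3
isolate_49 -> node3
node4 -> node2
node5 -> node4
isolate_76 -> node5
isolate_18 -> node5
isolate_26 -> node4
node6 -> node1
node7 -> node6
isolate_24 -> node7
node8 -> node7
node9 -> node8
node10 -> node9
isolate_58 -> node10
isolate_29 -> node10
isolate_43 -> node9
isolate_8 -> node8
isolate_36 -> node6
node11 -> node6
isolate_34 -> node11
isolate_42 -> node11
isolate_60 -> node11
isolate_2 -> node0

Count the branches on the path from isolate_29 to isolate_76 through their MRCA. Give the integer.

The MRCA of isolate_29 and isolate_76 is the node subtending (((isolate_21,isolate_49),((isolate_76,isolate_18),isolate_26)),((isolate_24,(((isolate_58,isolate_29),isolate_43),isolate_8)),isolate_36,(isolate_34,isolate_42,isolate_60))).
From isolate_29 up to that node: 6 branches. From isolate_76 up to the same node: 4 branches. Total: 6 + 4 = 10.

10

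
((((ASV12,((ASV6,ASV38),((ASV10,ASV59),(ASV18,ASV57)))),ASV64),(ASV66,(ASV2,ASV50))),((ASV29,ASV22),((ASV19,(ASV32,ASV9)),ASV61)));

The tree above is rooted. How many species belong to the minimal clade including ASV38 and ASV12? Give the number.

The MRCA of ASV38 and ASV12 is the node subtending (ASV12,((ASV6,ASV38),((ASV10,ASV59),(ASV18,ASV57)))).
That clade contains 7 terminal taxa: ASV10, ASV12, ASV18, ASV38, ASV57, ASV59, ASV6.

7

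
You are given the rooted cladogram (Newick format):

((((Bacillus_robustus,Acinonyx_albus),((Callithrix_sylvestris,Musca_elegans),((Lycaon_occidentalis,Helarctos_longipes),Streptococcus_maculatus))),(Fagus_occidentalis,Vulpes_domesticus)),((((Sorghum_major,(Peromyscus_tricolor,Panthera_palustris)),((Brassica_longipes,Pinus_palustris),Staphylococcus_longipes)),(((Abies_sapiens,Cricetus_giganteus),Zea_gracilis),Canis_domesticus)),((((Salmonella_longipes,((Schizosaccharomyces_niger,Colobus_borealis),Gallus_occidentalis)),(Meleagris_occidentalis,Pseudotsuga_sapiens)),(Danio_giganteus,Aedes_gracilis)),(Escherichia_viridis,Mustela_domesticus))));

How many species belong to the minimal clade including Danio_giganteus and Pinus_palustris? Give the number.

20

The MRCA of Danio_giganteus and Pinus_palustris is the node subtending ((((Sorghum_major,(Peromyscus_tricolor,Panthera_palustris)),((Brassica_longipes,Pinus_palustris),Staphylococcus_longipes)),(((Abies_sapiens,Cricetus_giganteus),Zea_gracilis),Canis_domesticus)),((((Salmonella_longipes,((Schizosaccharomyces_niger,Colobus_borealis),Gallus_occidentalis)),(Meleagris_occidentalis,Pseudotsuga_sapiens)),(Danio_giganteus,Aedes_gracilis)),(Escherichia_viridis,Mustela_domesticus))).
That clade contains 20 terminal taxa: Abies_sapiens, Aedes_gracilis, Brassica_longipes, Canis_domesticus, Colobus_borealis, Cricetus_giganteus, Danio_giganteus, Escherichia_viridis, Gallus_occidentalis, Meleagris_occidentalis, Mustela_domesticus, Panthera_palustris, Peromyscus_tricolor, Pinus_palustris, Pseudotsuga_sapiens, Salmonella_longipes, Schizosaccharomyces_niger, Sorghum_major, Staphylococcus_longipes, Zea_gracilis.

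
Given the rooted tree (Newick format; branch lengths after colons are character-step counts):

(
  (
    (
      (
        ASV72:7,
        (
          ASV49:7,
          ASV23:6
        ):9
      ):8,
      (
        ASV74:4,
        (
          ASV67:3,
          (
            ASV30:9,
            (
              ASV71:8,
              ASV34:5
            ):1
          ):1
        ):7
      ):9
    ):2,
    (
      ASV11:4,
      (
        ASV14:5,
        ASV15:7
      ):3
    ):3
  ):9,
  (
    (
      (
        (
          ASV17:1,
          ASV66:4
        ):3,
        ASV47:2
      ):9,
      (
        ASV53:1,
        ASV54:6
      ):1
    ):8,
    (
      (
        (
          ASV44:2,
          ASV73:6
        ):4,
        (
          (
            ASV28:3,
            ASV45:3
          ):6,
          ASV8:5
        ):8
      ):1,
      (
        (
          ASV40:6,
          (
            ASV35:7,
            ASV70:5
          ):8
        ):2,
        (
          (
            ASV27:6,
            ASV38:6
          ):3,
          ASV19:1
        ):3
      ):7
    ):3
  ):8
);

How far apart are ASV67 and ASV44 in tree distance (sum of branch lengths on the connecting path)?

48

The path runs ASV67 → … → MRCA → … → ASV44; the MRCA is the root of the tree.
Branch lengths along that path: 3 + 7 + 9 + 2 + 9 + 8 + 3 + 1 + 4 + 2 = 48.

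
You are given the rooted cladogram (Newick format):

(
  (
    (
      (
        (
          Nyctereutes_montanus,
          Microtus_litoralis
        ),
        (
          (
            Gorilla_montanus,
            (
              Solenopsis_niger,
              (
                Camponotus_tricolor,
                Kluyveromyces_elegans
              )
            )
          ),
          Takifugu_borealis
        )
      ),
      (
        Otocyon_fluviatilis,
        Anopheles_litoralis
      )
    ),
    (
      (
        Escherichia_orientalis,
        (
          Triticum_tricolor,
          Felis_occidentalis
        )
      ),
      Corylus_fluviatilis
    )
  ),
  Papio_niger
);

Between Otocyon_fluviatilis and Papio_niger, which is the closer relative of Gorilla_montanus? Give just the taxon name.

The MRCA of Gorilla_montanus and Otocyon_fluviatilis subtends (((Nyctereutes_montanus,Microtus_litoralis),((Gorilla_montanus,(Solenopsis_niger,(Camponotus_tricolor,Kluyveromyces_elegans))),Takifugu_borealis)),(Otocyon_fluviatilis,Anopheles_litoralis)) (9 taxa).
The MRCA of Gorilla_montanus and Papio_niger is the root, subtending the entire tree (14 taxa).
The first is nested inside the second, so Gorilla_montanus shares a more recent common ancestor with Otocyon_fluviatilis.

Otocyon_fluviatilis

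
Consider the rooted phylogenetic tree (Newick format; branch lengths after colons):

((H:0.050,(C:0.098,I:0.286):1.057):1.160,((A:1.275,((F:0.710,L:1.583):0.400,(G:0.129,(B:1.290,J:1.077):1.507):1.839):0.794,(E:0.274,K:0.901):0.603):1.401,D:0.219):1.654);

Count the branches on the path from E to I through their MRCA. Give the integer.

7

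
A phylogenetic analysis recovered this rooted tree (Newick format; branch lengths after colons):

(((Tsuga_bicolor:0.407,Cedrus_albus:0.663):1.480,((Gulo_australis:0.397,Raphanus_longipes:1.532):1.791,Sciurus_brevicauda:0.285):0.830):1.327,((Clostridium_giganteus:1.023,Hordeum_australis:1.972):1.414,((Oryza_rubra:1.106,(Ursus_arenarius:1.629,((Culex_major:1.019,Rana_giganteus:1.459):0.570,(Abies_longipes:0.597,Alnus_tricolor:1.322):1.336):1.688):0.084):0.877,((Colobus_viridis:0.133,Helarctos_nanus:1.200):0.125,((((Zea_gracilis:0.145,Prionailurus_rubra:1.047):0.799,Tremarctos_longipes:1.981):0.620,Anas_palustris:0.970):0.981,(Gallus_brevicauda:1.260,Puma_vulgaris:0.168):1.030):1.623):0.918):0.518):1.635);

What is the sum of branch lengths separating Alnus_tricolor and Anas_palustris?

9.799

The path runs Alnus_tricolor → … → MRCA → … → Anas_palustris; the MRCA is the node subtending ((Oryza_rubra,(Ursus_arenarius,((Culex_major,Rana_giganteus),(Abies_longipes,Alnus_tricolor)))),((Colobus_viridis,Helarctos_nanus),((((Zea_gracilis,Prionailurus_rubra),Tremarctos_longipes),Anas_palustris),(Gallus_brevicauda,Puma_vulgaris)))).
Branch lengths along that path: 1.322 + 1.336 + 1.688 + 0.084 + 0.877 + 0.918 + 1.623 + 0.981 + 0.970 = 9.799.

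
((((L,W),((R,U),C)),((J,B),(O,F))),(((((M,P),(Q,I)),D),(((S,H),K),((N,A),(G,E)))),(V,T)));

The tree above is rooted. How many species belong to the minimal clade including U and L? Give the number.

The MRCA of U and L is the node subtending ((L,W),((R,U),C)).
That clade contains 5 terminal taxa: C, L, R, U, W.

5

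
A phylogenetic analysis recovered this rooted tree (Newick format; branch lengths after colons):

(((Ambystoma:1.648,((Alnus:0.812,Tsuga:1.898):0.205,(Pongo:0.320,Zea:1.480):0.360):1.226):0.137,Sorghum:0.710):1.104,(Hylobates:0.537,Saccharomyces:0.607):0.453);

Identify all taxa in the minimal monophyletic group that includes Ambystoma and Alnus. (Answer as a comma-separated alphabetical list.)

Tracing Ambystoma: it sits inside (Ambystoma,((Alnus,Tsuga),(Pongo,Zea))).
Tracing Alnus: it sits inside (Alnus,Tsuga).
The smallest clade enclosing both is (Ambystoma,((Alnus,Tsuga),(Pongo,Zea))); the answer is its 5 terminal taxa in alphabetical order.

Alnus, Ambystoma, Pongo, Tsuga, Zea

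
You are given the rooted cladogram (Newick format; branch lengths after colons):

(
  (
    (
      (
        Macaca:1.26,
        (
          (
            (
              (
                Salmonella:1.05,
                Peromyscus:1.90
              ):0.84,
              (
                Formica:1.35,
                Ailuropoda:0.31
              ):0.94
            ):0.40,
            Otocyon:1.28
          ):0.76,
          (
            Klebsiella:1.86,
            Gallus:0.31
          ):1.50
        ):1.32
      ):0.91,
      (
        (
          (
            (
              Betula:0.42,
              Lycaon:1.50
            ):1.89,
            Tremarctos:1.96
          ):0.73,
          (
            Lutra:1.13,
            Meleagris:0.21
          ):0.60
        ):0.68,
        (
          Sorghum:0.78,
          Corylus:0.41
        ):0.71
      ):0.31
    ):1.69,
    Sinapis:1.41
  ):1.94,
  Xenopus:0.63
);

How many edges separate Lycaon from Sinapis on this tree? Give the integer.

7

The MRCA of Lycaon and Sinapis is the node subtending (((Macaca,((((Salmonella,Peromyscus),(Formica,Ailuropoda)),Otocyon),(Klebsiella,Gallus))),((((Betula,Lycaon),Tremarctos),(Lutra,Meleagris)),(Sorghum,Corylus))),Sinapis).
From Lycaon up to that node: 6 branches. From Sinapis up to the same node: 1 branch. Total: 6 + 1 = 7.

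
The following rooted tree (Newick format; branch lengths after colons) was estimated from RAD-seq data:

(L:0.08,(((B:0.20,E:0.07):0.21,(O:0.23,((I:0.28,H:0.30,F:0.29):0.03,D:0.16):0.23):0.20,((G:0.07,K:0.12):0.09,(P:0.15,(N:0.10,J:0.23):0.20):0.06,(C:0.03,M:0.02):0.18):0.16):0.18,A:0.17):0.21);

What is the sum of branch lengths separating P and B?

0.78

The path runs P → … → MRCA → … → B; the MRCA is the node subtending ((B,E),(O,((I,H,F),D)),((G,K),(P,(N,J)),(C,M))).
Branch lengths along that path: 0.15 + 0.06 + 0.16 + 0.21 + 0.20 = 0.78.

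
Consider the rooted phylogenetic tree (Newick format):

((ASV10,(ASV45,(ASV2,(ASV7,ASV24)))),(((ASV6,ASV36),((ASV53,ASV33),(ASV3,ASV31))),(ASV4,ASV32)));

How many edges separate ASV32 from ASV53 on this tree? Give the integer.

6

The MRCA of ASV32 and ASV53 is the node subtending (((ASV6,ASV36),((ASV53,ASV33),(ASV3,ASV31))),(ASV4,ASV32)).
From ASV32 up to that node: 2 branches. From ASV53 up to the same node: 4 branches. Total: 2 + 4 = 6.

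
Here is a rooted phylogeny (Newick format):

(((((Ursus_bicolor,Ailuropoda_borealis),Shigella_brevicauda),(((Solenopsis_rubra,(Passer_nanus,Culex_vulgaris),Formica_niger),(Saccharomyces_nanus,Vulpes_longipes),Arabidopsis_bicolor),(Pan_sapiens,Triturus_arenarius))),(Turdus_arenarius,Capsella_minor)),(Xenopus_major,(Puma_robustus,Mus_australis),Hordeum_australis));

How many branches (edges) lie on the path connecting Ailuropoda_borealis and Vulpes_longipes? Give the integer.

7

The MRCA of Ailuropoda_borealis and Vulpes_longipes is the node subtending (((Ursus_bicolor,Ailuropoda_borealis),Shigella_brevicauda),(((Solenopsis_rubra,(Passer_nanus,Culex_vulgaris),Formica_niger),(Saccharomyces_nanus,Vulpes_longipes),Arabidopsis_bicolor),(Pan_sapiens,Triturus_arenarius))).
From Ailuropoda_borealis up to that node: 3 branches. From Vulpes_longipes up to the same node: 4 branches. Total: 3 + 4 = 7.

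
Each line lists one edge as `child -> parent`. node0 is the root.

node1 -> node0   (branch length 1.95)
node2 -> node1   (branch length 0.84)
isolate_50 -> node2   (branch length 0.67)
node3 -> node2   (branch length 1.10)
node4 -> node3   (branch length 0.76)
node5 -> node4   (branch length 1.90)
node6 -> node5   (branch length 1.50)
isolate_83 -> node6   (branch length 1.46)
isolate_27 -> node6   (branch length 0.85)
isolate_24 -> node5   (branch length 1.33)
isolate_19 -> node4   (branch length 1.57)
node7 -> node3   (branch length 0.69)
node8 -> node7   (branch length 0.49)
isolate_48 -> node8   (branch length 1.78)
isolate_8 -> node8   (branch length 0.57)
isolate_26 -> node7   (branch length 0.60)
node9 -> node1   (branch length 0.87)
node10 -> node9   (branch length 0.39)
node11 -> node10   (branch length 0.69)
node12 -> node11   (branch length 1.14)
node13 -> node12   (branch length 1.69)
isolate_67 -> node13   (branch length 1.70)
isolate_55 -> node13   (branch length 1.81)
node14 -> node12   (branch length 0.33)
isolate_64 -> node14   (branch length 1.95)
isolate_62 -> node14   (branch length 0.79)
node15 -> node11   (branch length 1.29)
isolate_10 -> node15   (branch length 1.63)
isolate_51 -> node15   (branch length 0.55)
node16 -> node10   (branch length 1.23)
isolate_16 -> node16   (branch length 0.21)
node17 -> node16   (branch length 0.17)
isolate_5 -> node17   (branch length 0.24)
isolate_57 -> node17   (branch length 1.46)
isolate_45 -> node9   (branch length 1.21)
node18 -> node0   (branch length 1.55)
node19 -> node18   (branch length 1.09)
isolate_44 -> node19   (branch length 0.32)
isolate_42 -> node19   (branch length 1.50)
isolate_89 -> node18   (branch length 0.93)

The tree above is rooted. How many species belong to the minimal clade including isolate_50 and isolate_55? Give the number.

The MRCA of isolate_50 and isolate_55 is the node subtending ((isolate_50,((((isolate_83,isolate_27),isolate_24),isolate_19),((isolate_48,isolate_8),isolate_26))),(((((isolate_67,isolate_55),(isolate_64,isolate_62)),(isolate_10,isolate_51)),(isolate_16,(isolate_5,isolate_57))),isolate_45)).
That clade contains 18 terminal taxa: isolate_10, isolate_16, isolate_19, isolate_24, isolate_26, isolate_27, isolate_45, isolate_48, isolate_5, isolate_50, isolate_51, isolate_55, isolate_57, isolate_62, isolate_64, isolate_67, isolate_8, isolate_83.

18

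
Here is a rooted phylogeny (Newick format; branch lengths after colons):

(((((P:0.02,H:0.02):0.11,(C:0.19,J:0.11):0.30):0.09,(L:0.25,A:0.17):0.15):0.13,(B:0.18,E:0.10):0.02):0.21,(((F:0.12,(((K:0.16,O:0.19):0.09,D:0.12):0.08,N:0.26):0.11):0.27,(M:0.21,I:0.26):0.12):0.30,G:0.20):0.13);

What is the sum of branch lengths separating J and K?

1.98

The path runs J → … → MRCA → … → K; the MRCA is the root of the tree.
Branch lengths along that path: 0.11 + 0.30 + 0.09 + 0.13 + 0.21 + 0.13 + 0.30 + 0.27 + 0.11 + 0.08 + 0.09 + 0.16 = 1.98.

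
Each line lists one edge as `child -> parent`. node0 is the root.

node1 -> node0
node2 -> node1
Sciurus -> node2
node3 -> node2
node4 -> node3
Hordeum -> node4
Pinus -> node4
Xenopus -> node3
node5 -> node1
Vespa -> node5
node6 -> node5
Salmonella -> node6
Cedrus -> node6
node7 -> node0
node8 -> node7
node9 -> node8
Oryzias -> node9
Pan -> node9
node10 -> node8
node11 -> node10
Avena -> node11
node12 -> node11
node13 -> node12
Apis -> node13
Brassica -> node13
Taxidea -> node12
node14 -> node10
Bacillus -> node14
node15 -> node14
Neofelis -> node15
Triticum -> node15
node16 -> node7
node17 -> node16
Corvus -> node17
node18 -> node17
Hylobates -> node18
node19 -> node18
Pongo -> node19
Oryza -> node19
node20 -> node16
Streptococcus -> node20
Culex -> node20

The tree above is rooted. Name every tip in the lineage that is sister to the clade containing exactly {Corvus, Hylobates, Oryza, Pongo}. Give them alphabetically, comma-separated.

The clade containing exactly {Corvus, Hylobates, Oryza, Pongo} attaches to the tree at the node subtending ((Corvus,(Hylobates,(Pongo,Oryza))),(Streptococcus,Culex)).
The other lineage descending from that same node — the sister group — is (Streptococcus,Culex); its 2 tips in alphabetical order are the answer.

Culex, Streptococcus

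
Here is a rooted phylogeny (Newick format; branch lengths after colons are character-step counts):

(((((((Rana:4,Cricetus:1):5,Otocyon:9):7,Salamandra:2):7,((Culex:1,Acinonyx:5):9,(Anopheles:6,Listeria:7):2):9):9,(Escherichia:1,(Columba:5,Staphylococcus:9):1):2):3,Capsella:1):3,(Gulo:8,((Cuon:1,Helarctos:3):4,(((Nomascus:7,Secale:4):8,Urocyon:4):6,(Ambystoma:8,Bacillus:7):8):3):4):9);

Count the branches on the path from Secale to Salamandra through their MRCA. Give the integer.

11

The MRCA of Secale and Salamandra is the root of the tree.
From Secale up to that node: 6 branches. From Salamandra up to the same node: 5 branches. Total: 6 + 5 = 11.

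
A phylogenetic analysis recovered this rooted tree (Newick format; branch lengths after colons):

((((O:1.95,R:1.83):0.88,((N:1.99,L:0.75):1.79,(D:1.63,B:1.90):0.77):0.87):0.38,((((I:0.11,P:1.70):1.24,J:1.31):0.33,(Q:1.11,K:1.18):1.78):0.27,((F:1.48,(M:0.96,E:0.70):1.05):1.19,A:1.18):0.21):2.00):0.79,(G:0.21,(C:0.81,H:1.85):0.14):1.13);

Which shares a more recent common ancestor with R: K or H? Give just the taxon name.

K

The MRCA of R and K subtends (((O,R),((N,L),(D,B))),((((I,P),J),(Q,K)),((F,(M,E)),A))) (15 taxa).
The MRCA of R and H is the root, subtending the entire tree (18 taxa).
The first is nested inside the second, so R shares a more recent common ancestor with K.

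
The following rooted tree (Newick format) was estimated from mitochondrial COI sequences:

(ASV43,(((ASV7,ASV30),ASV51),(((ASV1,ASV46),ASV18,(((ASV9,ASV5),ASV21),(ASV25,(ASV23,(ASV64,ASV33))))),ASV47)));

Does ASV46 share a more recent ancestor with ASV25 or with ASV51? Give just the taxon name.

The MRCA of ASV46 and ASV25 subtends ((ASV1,ASV46),ASV18,(((ASV9,ASV5),ASV21),(ASV25,(ASV23,(ASV64,ASV33))))) (10 taxa).
The MRCA of ASV46 and ASV51 subtends (((ASV7,ASV30),ASV51),(((ASV1,ASV46),ASV18,(((ASV9,ASV5),ASV21),(ASV25,(ASV23,(ASV64,ASV33))))),ASV47)) (14 taxa).
The first is nested inside the second, so ASV46 shares a more recent common ancestor with ASV25.

ASV25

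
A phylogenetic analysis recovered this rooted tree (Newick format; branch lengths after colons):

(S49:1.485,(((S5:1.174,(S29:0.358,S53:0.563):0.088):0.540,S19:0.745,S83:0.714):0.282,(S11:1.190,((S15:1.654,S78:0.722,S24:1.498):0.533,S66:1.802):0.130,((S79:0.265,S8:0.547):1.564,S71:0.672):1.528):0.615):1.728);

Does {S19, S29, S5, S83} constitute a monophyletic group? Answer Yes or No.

No

The MRCA of the listed taxa subtends ((S5,(S29,S53)),S19,S83).
That clade also contains S53, which is not in the proposed group, so the group is not monophyletic.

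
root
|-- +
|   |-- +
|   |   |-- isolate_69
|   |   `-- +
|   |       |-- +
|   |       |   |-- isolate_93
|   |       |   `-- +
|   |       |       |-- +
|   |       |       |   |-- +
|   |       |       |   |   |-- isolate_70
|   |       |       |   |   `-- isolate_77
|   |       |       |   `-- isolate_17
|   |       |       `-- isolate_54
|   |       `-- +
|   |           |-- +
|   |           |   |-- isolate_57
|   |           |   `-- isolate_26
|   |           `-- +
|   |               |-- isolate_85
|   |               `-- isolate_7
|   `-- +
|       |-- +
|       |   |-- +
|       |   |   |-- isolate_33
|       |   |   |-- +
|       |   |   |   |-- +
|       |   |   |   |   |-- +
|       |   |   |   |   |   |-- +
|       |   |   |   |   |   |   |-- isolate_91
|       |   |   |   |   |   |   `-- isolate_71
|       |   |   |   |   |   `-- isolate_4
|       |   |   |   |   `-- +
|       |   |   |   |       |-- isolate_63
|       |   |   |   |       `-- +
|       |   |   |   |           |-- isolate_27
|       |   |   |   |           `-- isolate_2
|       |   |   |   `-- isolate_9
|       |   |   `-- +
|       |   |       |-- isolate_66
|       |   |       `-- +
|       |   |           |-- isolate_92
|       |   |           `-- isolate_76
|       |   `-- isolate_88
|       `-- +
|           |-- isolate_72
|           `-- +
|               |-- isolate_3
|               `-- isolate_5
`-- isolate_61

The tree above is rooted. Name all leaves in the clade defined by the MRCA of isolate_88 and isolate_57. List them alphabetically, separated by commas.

isolate_17, isolate_2, isolate_26, isolate_27, isolate_3, isolate_33, isolate_4, isolate_5, isolate_54, isolate_57, isolate_63, isolate_66, isolate_69, isolate_7, isolate_70, isolate_71, isolate_72, isolate_76, isolate_77, isolate_85, isolate_88, isolate_9, isolate_91, isolate_92, isolate_93

Tracing isolate_88: it sits inside ((isolate_33,((((isolate_91,isolate_71),isolate_4),(isolate_63,(isolate_27,isolate_2))),isolate_9),(isolate_66,(isolate_92,isolate_76))),isolate_88).
Tracing isolate_57: it sits inside (isolate_57,isolate_26).
The smallest clade enclosing both is ((isolate_69,((isolate_93,(((isolate_70,isolate_77),isolate_17),isolate_54)),((isolate_57,isolate_26),(isolate_85,isolate_7)))),(((isolate_33,((((isolate_91,isolate_71),isolate_4),(isolate_63,(isolate_27,isolate_2))),isolate_9),(isolate_66,(isolate_92,isolate_76))),isolate_88),(isolate_72,(isolate_3,isolate_5)))); the answer is its 25 terminal taxa in alphabetical order.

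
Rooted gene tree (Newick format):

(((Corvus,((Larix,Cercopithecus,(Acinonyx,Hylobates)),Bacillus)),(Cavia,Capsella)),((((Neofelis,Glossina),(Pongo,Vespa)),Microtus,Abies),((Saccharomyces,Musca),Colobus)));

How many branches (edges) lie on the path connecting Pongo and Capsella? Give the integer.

8

The MRCA of Pongo and Capsella is the root of the tree.
From Pongo up to that node: 5 branches. From Capsella up to the same node: 3 branches. Total: 5 + 3 = 8.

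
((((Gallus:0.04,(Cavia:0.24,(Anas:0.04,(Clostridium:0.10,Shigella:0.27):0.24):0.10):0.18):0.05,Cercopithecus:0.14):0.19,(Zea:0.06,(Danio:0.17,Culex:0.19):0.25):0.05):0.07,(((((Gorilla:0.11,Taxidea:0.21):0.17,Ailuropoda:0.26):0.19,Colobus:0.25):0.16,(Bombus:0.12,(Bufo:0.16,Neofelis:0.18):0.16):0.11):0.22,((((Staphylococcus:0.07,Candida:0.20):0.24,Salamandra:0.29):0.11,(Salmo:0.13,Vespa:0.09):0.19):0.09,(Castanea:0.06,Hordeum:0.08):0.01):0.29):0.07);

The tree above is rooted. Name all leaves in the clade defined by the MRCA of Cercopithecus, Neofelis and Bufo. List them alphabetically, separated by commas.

Ailuropoda, Anas, Bombus, Bufo, Candida, Castanea, Cavia, Cercopithecus, Clostridium, Colobus, Culex, Danio, Gallus, Gorilla, Hordeum, Neofelis, Salamandra, Salmo, Shigella, Staphylococcus, Taxidea, Vespa, Zea

Tracing Cercopithecus: it sits inside ((Gallus,(Cavia,(Anas,(Clostridium,Shigella)))),Cercopithecus).
Tracing Neofelis: it sits inside (Bufo,Neofelis).
Tracing Bufo: it sits inside (Bufo,Neofelis).
The smallest clade enclosing all 3 is the whole tree (their MRCA is the root), so the answer is all 23 tips in alphabetical order.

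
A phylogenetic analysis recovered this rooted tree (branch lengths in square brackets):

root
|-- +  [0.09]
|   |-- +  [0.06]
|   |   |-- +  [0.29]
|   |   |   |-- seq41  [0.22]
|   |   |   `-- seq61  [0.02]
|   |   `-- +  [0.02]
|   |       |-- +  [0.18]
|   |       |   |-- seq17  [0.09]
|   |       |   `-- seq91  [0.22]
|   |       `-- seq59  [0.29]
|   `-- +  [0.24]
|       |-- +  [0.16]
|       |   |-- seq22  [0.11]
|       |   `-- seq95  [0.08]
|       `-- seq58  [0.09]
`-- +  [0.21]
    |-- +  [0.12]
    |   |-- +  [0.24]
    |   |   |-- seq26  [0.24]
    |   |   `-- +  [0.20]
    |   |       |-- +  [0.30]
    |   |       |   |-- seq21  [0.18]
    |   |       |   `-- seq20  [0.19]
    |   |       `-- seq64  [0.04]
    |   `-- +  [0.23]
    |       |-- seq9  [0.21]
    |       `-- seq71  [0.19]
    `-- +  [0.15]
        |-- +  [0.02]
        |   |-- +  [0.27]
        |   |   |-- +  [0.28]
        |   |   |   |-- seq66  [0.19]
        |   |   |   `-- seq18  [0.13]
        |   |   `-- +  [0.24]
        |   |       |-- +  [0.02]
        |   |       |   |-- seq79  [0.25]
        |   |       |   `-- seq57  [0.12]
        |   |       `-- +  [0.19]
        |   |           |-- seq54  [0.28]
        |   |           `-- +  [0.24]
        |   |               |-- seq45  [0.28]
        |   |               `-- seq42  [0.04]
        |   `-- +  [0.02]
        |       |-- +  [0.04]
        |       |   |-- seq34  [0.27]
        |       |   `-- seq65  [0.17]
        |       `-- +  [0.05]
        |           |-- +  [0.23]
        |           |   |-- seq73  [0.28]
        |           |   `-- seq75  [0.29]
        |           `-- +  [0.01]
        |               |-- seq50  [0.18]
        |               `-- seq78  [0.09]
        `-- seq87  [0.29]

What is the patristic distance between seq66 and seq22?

1.72

The path runs seq66 → … → MRCA → … → seq22; the MRCA is the root of the tree.
Branch lengths along that path: 0.19 + 0.28 + 0.27 + 0.02 + 0.15 + 0.21 + 0.09 + 0.24 + 0.16 + 0.11 = 1.72.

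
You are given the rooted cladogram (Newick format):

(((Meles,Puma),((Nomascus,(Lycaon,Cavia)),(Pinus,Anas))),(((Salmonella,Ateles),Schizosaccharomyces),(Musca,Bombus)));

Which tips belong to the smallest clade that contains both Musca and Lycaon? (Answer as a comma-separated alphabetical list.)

Tracing Musca: it sits inside (Musca,Bombus).
Tracing Lycaon: it sits inside (Lycaon,Cavia).
The smallest clade enclosing both is the whole tree (their MRCA is the root), so the answer is all 12 tips in alphabetical order.

Anas, Ateles, Bombus, Cavia, Lycaon, Meles, Musca, Nomascus, Pinus, Puma, Salmonella, Schizosaccharomyces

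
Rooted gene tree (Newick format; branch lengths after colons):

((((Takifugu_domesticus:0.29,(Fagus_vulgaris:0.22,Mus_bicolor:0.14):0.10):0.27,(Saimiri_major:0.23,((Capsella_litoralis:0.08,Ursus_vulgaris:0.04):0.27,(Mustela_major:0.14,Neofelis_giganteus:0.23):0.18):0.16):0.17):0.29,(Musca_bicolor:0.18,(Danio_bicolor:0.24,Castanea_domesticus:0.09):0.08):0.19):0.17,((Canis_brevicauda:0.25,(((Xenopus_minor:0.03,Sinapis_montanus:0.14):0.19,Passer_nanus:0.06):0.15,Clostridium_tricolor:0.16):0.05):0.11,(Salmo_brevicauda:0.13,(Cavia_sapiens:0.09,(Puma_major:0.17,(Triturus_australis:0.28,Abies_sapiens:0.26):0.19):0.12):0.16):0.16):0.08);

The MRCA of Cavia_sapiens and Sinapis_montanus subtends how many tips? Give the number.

The MRCA of Cavia_sapiens and Sinapis_montanus is the node subtending ((Canis_brevicauda,(((Xenopus_minor,Sinapis_montanus),Passer_nanus),Clostridium_tricolor)),(Salmo_brevicauda,(Cavia_sapiens,(Puma_major,(Triturus_australis,Abies_sapiens))))).
That clade contains 10 terminal taxa: Abies_sapiens, Canis_brevicauda, Cavia_sapiens, Clostridium_tricolor, Passer_nanus, Puma_major, Salmo_brevicauda, Sinapis_montanus, Triturus_australis, Xenopus_minor.

10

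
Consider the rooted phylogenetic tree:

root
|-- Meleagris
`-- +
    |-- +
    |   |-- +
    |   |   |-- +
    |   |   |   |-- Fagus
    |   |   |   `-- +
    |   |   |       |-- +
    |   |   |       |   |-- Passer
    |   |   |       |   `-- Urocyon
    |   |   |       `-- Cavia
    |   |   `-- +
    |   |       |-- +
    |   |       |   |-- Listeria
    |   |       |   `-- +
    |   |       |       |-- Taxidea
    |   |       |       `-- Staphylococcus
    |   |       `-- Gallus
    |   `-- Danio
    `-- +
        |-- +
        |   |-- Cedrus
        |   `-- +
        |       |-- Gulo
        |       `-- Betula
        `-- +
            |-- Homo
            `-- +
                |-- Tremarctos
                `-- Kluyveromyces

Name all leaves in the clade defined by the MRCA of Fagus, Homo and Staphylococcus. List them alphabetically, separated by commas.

Betula, Cavia, Cedrus, Danio, Fagus, Gallus, Gulo, Homo, Kluyveromyces, Listeria, Passer, Staphylococcus, Taxidea, Tremarctos, Urocyon

Tracing Fagus: it sits inside (Fagus,((Passer,Urocyon),Cavia)).
Tracing Homo: it sits inside (Homo,(Tremarctos,Kluyveromyces)).
Tracing Staphylococcus: it sits inside (Taxidea,Staphylococcus).
The smallest clade enclosing all 3 is ((((Fagus,((Passer,Urocyon),Cavia)),((Listeria,(Taxidea,Staphylococcus)),Gallus)),Danio),((Cedrus,(Gulo,Betula)),(Homo,(Tremarctos,Kluyveromyces)))); the answer is its 15 terminal taxa in alphabetical order.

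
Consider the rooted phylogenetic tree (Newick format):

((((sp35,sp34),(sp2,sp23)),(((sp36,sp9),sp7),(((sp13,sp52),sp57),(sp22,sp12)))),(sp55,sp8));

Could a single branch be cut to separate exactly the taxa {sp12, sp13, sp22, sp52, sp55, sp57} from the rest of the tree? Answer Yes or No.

No

The MRCA of the listed taxa is the root, so the smallest clade containing them is the whole tree.
That clade also contains sp2, sp23, sp34, sp35, sp36, sp7, sp8, sp9, which are not in the proposed group, so the group is not monophyletic.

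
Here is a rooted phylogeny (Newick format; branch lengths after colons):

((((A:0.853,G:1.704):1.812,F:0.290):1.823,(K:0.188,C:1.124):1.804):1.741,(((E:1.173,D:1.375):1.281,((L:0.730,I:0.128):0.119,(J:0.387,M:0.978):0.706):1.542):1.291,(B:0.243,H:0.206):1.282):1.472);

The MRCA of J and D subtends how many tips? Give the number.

6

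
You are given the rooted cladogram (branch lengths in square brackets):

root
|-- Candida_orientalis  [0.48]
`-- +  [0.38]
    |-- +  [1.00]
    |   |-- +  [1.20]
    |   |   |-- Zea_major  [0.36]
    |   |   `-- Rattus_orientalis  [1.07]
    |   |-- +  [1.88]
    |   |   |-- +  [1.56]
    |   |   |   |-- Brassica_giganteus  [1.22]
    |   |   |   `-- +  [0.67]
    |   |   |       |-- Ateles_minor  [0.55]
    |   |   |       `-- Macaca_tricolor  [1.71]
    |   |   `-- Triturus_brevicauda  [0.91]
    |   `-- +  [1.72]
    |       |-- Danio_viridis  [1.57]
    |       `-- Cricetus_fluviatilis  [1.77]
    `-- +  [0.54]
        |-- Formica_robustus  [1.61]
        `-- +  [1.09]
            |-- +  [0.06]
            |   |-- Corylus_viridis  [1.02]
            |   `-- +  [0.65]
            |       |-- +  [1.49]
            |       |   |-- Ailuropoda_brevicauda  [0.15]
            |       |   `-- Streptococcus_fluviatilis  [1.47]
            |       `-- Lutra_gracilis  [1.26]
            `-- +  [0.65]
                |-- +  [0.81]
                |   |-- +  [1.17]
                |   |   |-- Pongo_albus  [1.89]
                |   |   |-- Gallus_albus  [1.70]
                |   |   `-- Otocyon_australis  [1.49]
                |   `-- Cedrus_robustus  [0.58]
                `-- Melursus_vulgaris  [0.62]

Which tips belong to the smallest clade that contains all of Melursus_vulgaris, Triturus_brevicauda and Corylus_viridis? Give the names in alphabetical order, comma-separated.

Ailuropoda_brevicauda, Ateles_minor, Brassica_giganteus, Cedrus_robustus, Corylus_viridis, Cricetus_fluviatilis, Danio_viridis, Formica_robustus, Gallus_albus, Lutra_gracilis, Macaca_tricolor, Melursus_vulgaris, Otocyon_australis, Pongo_albus, Rattus_orientalis, Streptococcus_fluviatilis, Triturus_brevicauda, Zea_major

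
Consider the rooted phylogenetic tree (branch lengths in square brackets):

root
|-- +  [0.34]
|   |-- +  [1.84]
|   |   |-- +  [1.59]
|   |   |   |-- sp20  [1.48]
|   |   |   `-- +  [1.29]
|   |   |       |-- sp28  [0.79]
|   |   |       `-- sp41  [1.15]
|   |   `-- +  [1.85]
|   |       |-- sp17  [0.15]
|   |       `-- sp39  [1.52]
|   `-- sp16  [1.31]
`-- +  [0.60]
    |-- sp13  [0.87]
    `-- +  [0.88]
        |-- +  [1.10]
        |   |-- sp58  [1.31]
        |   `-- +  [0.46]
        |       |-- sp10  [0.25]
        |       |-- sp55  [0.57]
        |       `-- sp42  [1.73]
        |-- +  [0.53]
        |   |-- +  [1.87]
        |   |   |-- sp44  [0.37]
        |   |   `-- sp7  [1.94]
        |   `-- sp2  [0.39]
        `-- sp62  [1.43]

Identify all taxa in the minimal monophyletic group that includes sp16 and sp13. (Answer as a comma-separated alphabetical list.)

Tracing sp16: it sits inside (((sp20,(sp28,sp41)),(sp17,sp39)),sp16).
Tracing sp13: it sits inside (sp13,((sp58,(sp10,sp55,sp42)),((sp44,sp7),sp2),sp62)).
The smallest clade enclosing both is the whole tree (their MRCA is the root), so the answer is all 15 tips in alphabetical order.

sp10, sp13, sp16, sp17, sp2, sp20, sp28, sp39, sp41, sp42, sp44, sp55, sp58, sp62, sp7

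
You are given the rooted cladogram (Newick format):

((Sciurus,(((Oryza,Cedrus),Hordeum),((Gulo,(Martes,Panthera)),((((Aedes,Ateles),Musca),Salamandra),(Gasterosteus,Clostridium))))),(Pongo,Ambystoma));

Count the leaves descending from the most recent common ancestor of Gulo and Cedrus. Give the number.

The MRCA of Gulo and Cedrus is the node subtending (((Oryza,Cedrus),Hordeum),((Gulo,(Martes,Panthera)),((((Aedes,Ateles),Musca),Salamandra),(Gasterosteus,Clostridium)))).
That clade contains 12 terminal taxa: Aedes, Ateles, Cedrus, Clostridium, Gasterosteus, Gulo, Hordeum, Martes, Musca, Oryza, Panthera, Salamandra.

12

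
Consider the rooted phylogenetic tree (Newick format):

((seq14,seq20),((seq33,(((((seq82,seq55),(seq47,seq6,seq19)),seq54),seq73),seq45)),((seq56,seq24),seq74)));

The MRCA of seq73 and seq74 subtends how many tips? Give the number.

The MRCA of seq73 and seq74 is the node subtending ((seq33,(((((seq82,seq55),(seq47,seq6,seq19)),seq54),seq73),seq45)),((seq56,seq24),seq74)).
That clade contains 12 terminal taxa: seq19, seq24, seq33, seq45, seq47, seq54, seq55, seq56, seq6, seq73, seq74, seq82.

12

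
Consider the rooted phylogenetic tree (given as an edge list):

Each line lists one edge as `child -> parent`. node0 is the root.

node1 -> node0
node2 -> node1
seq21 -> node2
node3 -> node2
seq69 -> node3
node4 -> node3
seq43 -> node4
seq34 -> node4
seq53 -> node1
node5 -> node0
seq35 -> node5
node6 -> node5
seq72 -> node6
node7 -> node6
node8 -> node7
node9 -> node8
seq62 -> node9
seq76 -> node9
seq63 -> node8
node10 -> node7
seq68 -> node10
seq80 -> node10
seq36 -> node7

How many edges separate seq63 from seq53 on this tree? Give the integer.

7

The MRCA of seq63 and seq53 is the root of the tree.
From seq63 up to that node: 5 branches. From seq53 up to the same node: 2 branches. Total: 5 + 2 = 7.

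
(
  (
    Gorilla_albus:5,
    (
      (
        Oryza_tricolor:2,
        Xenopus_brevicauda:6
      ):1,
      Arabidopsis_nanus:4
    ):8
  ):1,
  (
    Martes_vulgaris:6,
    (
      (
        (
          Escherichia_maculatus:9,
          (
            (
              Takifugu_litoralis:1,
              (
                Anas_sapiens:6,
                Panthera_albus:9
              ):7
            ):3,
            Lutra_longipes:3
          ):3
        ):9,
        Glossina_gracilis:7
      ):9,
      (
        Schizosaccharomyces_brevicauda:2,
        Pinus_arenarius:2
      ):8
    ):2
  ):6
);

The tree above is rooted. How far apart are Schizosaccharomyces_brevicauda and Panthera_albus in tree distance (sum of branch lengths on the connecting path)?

50

The path runs Schizosaccharomyces_brevicauda → … → MRCA → … → Panthera_albus; the MRCA is the node subtending (((Escherichia_maculatus,((Takifugu_litoralis,(Anas_sapiens,Panthera_albus)),Lutra_longipes)),Glossina_gracilis),(Schizosaccharomyces_brevicauda,Pinus_arenarius)).
Branch lengths along that path: 2 + 8 + 9 + 9 + 3 + 3 + 7 + 9 = 50.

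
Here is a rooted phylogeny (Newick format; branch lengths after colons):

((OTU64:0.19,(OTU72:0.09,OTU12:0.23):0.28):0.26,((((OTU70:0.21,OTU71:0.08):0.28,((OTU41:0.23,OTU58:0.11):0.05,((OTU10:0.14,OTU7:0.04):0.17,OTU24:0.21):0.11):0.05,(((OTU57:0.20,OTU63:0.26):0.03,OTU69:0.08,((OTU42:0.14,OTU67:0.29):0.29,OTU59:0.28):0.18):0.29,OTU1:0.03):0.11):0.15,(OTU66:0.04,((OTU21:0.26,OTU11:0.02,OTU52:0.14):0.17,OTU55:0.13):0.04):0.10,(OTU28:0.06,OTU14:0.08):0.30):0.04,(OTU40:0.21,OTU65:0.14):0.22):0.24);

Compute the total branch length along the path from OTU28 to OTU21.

The path runs OTU28 → … → MRCA → … → OTU21; the MRCA is the node subtending (((OTU70,OTU71),((OTU41,OTU58),((OTU10,OTU7),OTU24)),(((OTU57,OTU63),OTU69,((OTU42,OTU67),OTU59)),OTU1)),(OTU66,((OTU21,OTU11,OTU52),OTU55)),(OTU28,OTU14)).
Branch lengths along that path: 0.06 + 0.30 + 0.10 + 0.04 + 0.17 + 0.26 = 0.93.

0.93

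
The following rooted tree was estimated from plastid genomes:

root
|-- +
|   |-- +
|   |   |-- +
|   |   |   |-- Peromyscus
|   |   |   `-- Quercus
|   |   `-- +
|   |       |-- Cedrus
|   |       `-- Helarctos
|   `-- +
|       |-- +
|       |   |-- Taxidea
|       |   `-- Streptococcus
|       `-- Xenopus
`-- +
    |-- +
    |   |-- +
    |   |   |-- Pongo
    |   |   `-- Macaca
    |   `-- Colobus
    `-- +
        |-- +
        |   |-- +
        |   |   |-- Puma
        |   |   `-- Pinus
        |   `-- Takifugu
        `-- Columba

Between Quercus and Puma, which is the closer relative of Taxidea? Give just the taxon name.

Quercus

The MRCA of Taxidea and Quercus subtends (((Peromyscus,Quercus),(Cedrus,Helarctos)),((Taxidea,Streptococcus),Xenopus)) (7 taxa).
The MRCA of Taxidea and Puma is the root, subtending the entire tree (14 taxa).
The first is nested inside the second, so Taxidea shares a more recent common ancestor with Quercus.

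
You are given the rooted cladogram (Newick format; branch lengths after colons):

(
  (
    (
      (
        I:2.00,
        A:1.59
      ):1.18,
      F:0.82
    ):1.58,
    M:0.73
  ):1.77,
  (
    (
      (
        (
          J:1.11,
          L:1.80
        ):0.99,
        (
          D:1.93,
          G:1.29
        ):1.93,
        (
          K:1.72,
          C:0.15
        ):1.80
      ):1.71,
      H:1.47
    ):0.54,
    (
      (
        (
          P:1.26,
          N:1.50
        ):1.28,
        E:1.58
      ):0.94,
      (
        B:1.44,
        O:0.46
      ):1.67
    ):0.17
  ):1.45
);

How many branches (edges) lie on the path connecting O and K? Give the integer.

The MRCA of O and K is the node subtending ((((J,L),(D,G),(K,C)),H),(((P,N),E),(B,O))).
From O up to that node: 3 branches. From K up to the same node: 4 branches. Total: 3 + 4 = 7.

7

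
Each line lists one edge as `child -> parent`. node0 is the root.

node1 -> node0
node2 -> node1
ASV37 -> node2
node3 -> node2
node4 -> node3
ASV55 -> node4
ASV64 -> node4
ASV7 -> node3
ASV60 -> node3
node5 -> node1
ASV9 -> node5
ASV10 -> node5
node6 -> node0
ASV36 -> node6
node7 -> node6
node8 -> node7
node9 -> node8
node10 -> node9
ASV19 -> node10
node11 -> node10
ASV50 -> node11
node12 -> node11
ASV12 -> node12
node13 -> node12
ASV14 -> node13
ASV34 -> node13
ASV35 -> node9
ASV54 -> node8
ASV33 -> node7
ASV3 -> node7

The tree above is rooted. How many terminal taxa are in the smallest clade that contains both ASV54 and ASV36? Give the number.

10

The MRCA of ASV54 and ASV36 is the node subtending (ASV36,((((ASV19,(ASV50,(ASV12,(ASV14,ASV34)))),ASV35),ASV54),ASV33,ASV3)).
That clade contains 10 terminal taxa: ASV12, ASV14, ASV19, ASV3, ASV33, ASV34, ASV35, ASV36, ASV50, ASV54.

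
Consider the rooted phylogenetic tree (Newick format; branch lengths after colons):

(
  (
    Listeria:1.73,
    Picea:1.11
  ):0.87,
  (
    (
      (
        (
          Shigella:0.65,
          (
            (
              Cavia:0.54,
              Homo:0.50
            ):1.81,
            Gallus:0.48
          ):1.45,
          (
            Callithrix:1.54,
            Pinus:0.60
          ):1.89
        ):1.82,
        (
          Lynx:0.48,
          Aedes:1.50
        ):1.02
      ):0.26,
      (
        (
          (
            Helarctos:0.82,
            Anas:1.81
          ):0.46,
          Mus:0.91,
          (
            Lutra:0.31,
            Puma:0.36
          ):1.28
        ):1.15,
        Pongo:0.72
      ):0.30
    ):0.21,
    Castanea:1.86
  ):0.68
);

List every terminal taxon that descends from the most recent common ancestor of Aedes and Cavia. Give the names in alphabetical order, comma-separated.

Aedes, Callithrix, Cavia, Gallus, Homo, Lynx, Pinus, Shigella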